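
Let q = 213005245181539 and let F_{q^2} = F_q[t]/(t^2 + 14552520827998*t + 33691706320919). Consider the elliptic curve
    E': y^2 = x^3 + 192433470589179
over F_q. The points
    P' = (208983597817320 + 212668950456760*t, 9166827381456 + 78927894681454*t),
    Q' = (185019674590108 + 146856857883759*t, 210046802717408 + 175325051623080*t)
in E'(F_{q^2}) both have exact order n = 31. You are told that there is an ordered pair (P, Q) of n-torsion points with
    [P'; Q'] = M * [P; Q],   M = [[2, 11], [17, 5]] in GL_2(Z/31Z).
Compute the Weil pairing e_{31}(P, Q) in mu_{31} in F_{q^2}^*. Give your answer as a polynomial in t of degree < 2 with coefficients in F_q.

87923301927530 + 24233185834576*t

e_{31} is bilinear + alternating on E[31], so e_{31}(2*P + 11*Q, 17*P + 5*Q) = e_{31}(P,Q)^(2*5-11*17).
2*5 - 11*17 = -177; reduced mod 31: det = 9, inverse 7.
Double-and-add over 11111: 5-1 doublings, 5-1 additions; each step l_{T,T}/v_{2T} or l_{T,P'}/v at Q'+S for random S.
e_{31}(P',Q') = 143079204948918 + 191177252318779*t.
Hence e(P,Q) = 87923301927530 + 24233185834576*t in F_{213005245181539^2}^*.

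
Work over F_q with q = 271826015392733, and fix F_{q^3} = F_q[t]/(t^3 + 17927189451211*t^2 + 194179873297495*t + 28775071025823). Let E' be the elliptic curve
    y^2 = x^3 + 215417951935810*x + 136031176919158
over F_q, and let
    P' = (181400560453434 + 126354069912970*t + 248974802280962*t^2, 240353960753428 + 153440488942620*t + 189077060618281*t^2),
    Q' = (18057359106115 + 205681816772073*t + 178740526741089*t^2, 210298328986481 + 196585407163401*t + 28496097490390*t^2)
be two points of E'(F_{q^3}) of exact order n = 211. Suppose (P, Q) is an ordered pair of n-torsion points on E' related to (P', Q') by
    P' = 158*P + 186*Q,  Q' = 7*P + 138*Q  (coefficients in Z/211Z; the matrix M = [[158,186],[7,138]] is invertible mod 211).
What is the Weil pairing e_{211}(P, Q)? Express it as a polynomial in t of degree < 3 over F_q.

231160826596274 + 271690116122927*t + 260246531583538*t^2

e_{211} is bilinear + alternating on E[211], so e_{211}(158*P + 186*Q, 7*P + 138*Q) = e_{211}(P,Q)^(158*138-186*7).
Inverting 35 mod 211: 205. Thus e_{211}(P,Q) = e(P',Q')^{205}.
Double-and-add over 11010011: 8-1 doublings, 5-1 additions; each step l_{T,T}/v_{2T} or l_{T,P'}/v at Q'+S for random S.
The quotient is 3357064604190 + 268953936983430*t + 38604205841015*t^2.
e_{211}(P,Q) = (3357064604190 + 268953936983430*t + 38604205841015*t^2)^{205} = 231160826596274 + 271690116122927*t + 260246531583538*t^2.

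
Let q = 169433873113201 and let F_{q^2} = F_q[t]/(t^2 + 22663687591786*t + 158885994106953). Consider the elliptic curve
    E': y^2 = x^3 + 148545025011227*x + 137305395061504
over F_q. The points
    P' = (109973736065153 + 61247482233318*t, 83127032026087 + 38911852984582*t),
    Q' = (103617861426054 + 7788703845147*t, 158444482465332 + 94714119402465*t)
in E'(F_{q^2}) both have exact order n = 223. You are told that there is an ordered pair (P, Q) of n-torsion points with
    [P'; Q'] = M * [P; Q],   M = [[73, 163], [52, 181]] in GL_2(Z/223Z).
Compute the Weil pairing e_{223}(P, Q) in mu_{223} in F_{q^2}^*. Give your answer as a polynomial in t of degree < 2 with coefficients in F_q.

Alternating bilinearity on E[223] (values in mu_{223} in F_{169433873113201^2}) gives e(P',Q') = e(P,Q)^det(M).
det M = 73*181 - 163*52 = 4737 = 54 (mod 223); 54^{-1} = 95 (mod 223).
Miller loop for e_{223} over F_{169433873113201^2}: bits of 223 = 11011111; 7 double steps + 6 add steps, l/v at each.
So e_{223}(P',Q') = 160784796910009 + 86677968046549*t.
Hence e(P,Q) = 33217463329879 + 153982858194981*t in F_{169433873113201^2}^*.

33217463329879 + 153982858194981*t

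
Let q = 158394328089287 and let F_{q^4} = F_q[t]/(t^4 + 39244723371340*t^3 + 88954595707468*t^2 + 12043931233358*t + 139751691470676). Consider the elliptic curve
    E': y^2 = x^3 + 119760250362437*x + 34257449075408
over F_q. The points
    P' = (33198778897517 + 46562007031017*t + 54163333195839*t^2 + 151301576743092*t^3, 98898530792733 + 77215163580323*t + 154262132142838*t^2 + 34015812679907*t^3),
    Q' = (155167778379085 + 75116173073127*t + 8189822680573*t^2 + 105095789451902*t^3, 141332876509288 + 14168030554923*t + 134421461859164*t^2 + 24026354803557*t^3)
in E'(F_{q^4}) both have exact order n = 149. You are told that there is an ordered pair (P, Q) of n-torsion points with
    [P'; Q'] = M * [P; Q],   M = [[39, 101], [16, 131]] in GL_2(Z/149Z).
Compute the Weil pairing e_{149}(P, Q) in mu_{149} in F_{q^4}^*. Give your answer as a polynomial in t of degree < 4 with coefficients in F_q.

Since e_{149}(P,P)=e_{149}(Q,Q)=1 and e_{149}(Q,P)=e_{149}(P,Q)^{-1}, expanding e_{149}(39*P + 101*Q,16*P + 131*Q) leaves e(P,Q)^det(M).
det M = 39*131 - 101*16 = 3493 = 66 (mod 149); 66^{-1} = 70 (mod 149).
Miller loop for e_{149} over F_{158394328089287^4}: bits of 149 = 10010101; 7 double steps + 3 add steps, l/v at each.
f_P(D_Q)/f_Q(D_P) = 96464562163784 + 14781631253408*t + 153471036369245*t^2 + 28505372531973*t^3.
Raise to 70: e(P,Q) = 61538750113212 + 28103891706850*t + 70923010378443*t^2 + 157775007070825*t^3 in mu_{149}.

61538750113212 + 28103891706850*t + 70923010378443*t^2 + 157775007070825*t^3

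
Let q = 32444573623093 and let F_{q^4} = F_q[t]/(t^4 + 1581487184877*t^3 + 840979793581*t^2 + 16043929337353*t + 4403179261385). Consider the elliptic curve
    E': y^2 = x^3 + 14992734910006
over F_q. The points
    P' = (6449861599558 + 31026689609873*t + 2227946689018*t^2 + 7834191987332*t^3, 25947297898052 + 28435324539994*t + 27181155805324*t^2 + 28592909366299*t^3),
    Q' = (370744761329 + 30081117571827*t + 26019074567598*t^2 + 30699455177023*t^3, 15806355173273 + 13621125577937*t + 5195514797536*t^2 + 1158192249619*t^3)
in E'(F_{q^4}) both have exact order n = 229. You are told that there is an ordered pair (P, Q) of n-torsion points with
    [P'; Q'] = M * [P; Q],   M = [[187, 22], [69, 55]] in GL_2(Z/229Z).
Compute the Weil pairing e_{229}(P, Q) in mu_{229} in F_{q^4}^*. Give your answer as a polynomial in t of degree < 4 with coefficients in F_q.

Since e_{229}(P,P)=e_{229}(Q,Q)=1 and e_{229}(Q,P)=e_{229}(P,Q)^{-1}, expanding e_{229}(187*P + 22*Q,69*P + 55*Q) leaves e(P,Q)^det(M).
Hence e(P,Q) = e(P',Q')^{74} where 74 = 65^{-1} mod 229.
n = 229 = (11100101)_2 (8 bits, wt 5); accumulate f_{229,P'}(Q'+S)/f_{229,P'}(S) along the 7-step ladder.
The quotient is 11890742291441 + 2127220675945*t + 29454658550626*t^2 + 1085803742026*t^3.
Finally e_{229}(P,Q) = 4609711956980 + 13967476679730*t + 6415807482334*t^2 + 29306741439729*t^3.

4609711956980 + 13967476679730*t + 6415807482334*t^2 + 29306741439729*t^3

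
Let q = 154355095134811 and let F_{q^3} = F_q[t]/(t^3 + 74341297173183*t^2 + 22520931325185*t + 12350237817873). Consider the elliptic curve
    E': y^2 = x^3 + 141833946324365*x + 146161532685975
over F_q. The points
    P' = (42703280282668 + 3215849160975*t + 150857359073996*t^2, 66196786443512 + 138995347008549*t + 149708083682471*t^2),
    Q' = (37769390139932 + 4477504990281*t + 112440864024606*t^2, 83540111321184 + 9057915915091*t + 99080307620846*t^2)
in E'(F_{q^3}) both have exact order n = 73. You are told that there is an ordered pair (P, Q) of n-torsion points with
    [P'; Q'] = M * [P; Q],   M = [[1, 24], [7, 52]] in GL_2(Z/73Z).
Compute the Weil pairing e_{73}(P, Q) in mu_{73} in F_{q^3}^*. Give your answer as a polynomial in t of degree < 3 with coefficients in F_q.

e_{73}(aP+bQ,cP+dQ) = e_{73}(P,Q)^(ad-bc); with (a,b,c,d)=(1,24,7,52) this gives the det-73 law.
det M = 1*52 - 24*7 = -116 = 30 (mod 73); 30^{-1} = 56 (mod 73).
Double-and-add over 1001001: 7-1 doublings, 3-1 additions; each step l_{T,T}/v_{2T} or l_{T,P'}/v at Q'+S for random S.
Result: e(P',Q') = 72592774945996 + 143654882451435*t + 76100737549741*t^2.
e_{73}(P,Q) = (72592774945996 + 143654882451435*t + 76100737549741*t^2)^{56} = 91802146799276 + 141160901115867*t + 58654871715252*t^2.

91802146799276 + 141160901115867*t + 58654871715252*t^2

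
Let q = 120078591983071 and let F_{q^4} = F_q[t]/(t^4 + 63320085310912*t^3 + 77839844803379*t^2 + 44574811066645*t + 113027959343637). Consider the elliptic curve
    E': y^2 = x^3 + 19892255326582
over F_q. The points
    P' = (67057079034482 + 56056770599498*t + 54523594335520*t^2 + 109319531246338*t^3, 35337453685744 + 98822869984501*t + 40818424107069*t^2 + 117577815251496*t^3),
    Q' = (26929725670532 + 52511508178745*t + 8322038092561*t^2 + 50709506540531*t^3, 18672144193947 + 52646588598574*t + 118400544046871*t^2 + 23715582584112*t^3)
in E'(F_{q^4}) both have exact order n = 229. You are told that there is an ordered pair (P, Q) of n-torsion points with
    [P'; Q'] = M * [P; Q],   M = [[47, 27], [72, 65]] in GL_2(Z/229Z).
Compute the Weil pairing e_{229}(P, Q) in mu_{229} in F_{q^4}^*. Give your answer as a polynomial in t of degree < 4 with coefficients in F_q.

e_{229}(aP+bQ,cP+dQ) = e_{229}(P,Q)^(ad-bc); with (a,b,c,d)=(47,27,72,65) this gives the det-229 law.
So e_{229}(P,Q) = e_{229}(P',Q')^{101}, since 195*101 = 1 mod 229.
8-bit Miller (11100101) on E'/F_{120078591983071} with a'=0, b'=19892255326582: accumulate tangent/chord ratios at Q'+S and P'+S'.
f_P(D_Q)/f_Q(D_P) = 112816622555705 + 77536623598632*t + 22970784935623*t^2 + 61997088068181*t^3.
(112816622555705 + 77536623598632*t + 22970784935623*t^2 + 61997088068181*t^3)^{101} mod (120078591983071,f) = 112871437750481 + 57211265760079*t + 22533190036830*t^2 + 87874430005018*t^3.

112871437750481 + 57211265760079*t + 22533190036830*t^2 + 87874430005018*t^3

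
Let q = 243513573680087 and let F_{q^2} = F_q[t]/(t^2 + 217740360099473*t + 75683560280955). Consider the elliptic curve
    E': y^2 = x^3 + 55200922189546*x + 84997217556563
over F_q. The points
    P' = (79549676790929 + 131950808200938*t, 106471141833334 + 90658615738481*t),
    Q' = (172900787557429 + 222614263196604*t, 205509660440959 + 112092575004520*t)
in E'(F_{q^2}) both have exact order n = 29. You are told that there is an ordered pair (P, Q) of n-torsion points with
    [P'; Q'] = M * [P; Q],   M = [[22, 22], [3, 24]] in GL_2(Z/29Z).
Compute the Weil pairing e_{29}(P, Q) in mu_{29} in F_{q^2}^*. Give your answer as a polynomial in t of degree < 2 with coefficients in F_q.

e_{29} is bilinear + alternating on E[29], so e_{29}(22*P + 22*Q, 3*P + 24*Q) = e_{29}(P,Q)^(22*24-22*3).
det M = 22*24 - 22*3 = 462 = 27 (mod 29); 27^{-1} = 14 (mod 29).
5-bit Miller (11101) on E'/F_{243513573680087} with a'=55200922189546, b'=84997217556563: accumulate tangent/chord ratios at Q'+S and P'+S'.
The quotient is 242828810789041 + 222471943009913*t.
(242828810789041 + 222471943009913*t)^{14} mod (243513573680087,f) = 185888858872547 + 39326503901431*t.

185888858872547 + 39326503901431*t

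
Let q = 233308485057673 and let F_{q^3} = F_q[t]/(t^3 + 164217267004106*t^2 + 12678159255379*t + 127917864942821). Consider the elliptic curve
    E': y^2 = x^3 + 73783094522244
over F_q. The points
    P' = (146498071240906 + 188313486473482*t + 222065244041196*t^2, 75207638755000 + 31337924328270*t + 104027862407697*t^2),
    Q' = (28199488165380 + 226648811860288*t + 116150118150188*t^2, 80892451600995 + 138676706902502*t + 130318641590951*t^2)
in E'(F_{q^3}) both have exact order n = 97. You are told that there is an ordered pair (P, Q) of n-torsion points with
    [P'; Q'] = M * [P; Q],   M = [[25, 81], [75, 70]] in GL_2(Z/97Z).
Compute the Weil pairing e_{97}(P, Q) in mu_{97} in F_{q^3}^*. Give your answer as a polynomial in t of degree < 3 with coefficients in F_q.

e_{97} is bilinear + alternating on E[97], so e_{97}(25*P + 81*Q, 75*P + 70*Q) = e_{97}(P,Q)^(25*70-81*75).
25*70 - 81*75 = -4325; reduced mod 97: det = 40, inverse 17.
Double-and-add over 1100001: 7-1 doublings, 3-1 additions; each step l_{T,T}/v_{2T} or l_{T,P'}/v at Q'+S for random S.
So e_{97}(P',Q') = 20273611025592 + 178869367245111*t + 46218338808009*t^2.
Thus e_{97}(P,Q) = 26306533621253 + 144962065981669*t + 172320967159706*t^2.

26306533621253 + 144962065981669*t + 172320967159706*t^2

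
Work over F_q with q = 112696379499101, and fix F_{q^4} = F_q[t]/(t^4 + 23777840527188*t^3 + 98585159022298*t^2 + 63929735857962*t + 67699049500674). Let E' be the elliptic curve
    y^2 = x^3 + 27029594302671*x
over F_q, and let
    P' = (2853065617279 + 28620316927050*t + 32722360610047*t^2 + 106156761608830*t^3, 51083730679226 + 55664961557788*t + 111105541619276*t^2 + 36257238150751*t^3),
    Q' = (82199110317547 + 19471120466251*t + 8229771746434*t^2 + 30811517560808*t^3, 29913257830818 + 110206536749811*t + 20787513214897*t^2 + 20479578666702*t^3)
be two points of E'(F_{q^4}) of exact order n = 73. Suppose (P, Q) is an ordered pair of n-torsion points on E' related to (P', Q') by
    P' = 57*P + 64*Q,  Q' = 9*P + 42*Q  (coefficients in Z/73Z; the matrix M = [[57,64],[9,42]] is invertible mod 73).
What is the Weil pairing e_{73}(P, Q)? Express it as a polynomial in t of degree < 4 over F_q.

Since e_{73}(P,P)=e_{73}(Q,Q)=1 and e_{73}(Q,P)=e_{73}(P,Q)^{-1}, expanding e_{73}(57*P + 64*Q,9*P + 42*Q) leaves e(P,Q)^det(M).
det(M) mod 73 = 66; its inverse in (Z/73)^* is 52 (check: 66*52 mod 73 = 1).
Build f_{73,P'} and f_{73,Q'} via the 7-bit ladder of 73=1001001_2; evaluate at shifted divisors; quotient in F_{112696379499101^4}.
f_P(D_Q)/f_Q(D_P) = 70431504259758 + 108209185816671*t + 32978951218449*t^2 + 72528869976494*t^3.
Finally e_{73}(P,Q) = 74870775467184 + 95090074250393*t + 91061290562538*t^2 + 3802040835240*t^3.

74870775467184 + 95090074250393*t + 91061290562538*t^2 + 3802040835240*t^3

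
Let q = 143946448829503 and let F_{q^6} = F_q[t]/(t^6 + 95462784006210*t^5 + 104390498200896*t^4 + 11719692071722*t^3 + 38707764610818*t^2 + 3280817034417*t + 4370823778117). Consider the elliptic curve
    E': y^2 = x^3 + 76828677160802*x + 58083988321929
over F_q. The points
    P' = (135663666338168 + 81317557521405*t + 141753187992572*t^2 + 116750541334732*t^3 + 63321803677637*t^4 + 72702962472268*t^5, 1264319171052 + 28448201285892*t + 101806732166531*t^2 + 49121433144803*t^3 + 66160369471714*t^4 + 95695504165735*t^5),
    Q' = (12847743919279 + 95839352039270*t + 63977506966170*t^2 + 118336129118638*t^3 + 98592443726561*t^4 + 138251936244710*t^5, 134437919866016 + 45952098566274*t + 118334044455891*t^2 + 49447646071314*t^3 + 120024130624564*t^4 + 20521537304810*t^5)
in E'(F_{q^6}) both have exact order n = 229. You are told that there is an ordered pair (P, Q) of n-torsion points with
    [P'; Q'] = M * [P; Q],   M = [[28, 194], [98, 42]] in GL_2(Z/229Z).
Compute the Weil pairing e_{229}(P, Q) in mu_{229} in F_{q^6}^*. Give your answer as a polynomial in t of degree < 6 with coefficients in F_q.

Alternating bilinearity on E[229] (values in mu_{229} in F_{143946448829503^6}) gives e(P',Q') = e(P,Q)^det(M).
So e_{229}(P,Q) = e_{229}(P',Q')^{185}, since 26*185 = 1 mod 229.
8-bit Miller (11100101) on E'/F_{143946448829503} with a'=76828677160802, b'=58083988321929: accumulate tangent/chord ratios at Q'+S and P'+S'.
Result: e(P',Q') = 17796730500023 + 101527795098391*t + 19494883282226*t^2 + 11158359313688*t^3 + 92617060764993*t^4 + 65458261899964*t^5.
e_{229}(P,Q) = (17796730500023 + 101527795098391*t + 19494883282226*t^2 + 11158359313688*t^3 + 92617060764993*t^4 + 65458261899964*t^5)^{185} = 58876843927408 + 12306921602616*t + 49030504561627*t^2 + 58127292542846*t^3 + 133825712870147*t^4 + 70405077534108*t^5.

58876843927408 + 12306921602616*t + 49030504561627*t^2 + 58127292542846*t^3 + 133825712870147*t^4 + 70405077534108*t^5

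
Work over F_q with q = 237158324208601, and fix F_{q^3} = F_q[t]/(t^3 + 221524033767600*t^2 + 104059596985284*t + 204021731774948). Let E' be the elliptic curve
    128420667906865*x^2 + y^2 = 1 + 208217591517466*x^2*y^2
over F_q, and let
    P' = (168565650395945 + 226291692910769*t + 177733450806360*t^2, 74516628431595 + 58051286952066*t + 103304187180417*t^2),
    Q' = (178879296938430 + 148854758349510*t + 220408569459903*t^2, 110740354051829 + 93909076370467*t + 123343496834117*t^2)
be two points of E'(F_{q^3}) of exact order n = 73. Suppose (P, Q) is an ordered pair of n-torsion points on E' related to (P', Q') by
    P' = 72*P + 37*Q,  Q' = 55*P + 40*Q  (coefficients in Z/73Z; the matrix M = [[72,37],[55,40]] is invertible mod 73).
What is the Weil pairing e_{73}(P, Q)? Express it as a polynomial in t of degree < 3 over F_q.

28388632771560 + 86449616418759*t + 190197923808157*t^2

e_{73}(aP+bQ,cP+dQ) = e_{73}(P,Q)^(ad-bc); with (a,b,c,d)=(72,37,55,40) this gives the det-73 law.
So e_{73}(P,Q) = e_{73}(P',Q')^{40}, since 42*40 = 1 mod 73.
Edwards->Montgomery: u=(1+y)/(1-y), v=u/x -> 95689323282268v^2=u^3+138325028934322u^2+u; then x_W=39340350149500u+95632763938822: y^2=x^3+217793083289326*x+171072345246606.
Run Miller on y^2=x^3+217793083289326*x+171072345246606 over F_{237158324208601}: ladder 1001001 (7 bits); e = f_P(D_Q)/f_Q(D_P).
f_P(D_Q)/f_Q(D_P) = 53159221536100 + 186909673161689*t + 8386280803608*t^2.
Finally e_{73}(P,Q) = 28388632771560 + 86449616418759*t + 190197923808157*t^2.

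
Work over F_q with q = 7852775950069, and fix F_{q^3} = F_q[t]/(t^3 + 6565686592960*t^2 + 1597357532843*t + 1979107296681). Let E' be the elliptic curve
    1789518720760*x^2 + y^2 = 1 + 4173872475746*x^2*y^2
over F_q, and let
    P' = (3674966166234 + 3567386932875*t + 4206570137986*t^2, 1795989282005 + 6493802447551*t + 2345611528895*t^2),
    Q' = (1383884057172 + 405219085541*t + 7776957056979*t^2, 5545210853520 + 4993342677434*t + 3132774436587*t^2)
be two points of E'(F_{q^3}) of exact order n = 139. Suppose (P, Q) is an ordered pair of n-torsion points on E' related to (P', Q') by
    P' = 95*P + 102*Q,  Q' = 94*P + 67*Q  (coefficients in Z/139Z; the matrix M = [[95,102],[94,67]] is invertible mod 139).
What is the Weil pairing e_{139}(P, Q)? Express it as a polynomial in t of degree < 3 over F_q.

Since e_{139}(P,P)=e_{139}(Q,Q)=1 and e_{139}(Q,P)=e_{139}(P,Q)^{-1}, expanding e_{139}(95*P + 102*Q,94*P + 67*Q) leaves e(P,Q)^det(M).
Hence e(P,Q) = e(P',Q')^{16} where 16 = 113^{-1} mod 139.
Edwards->Montgomery: u=(1+y)/(1-y), v=u/x -> 5624538669356v^2=u^3+5596693288998u^2+u; then x_W=3330299536288u+993898532751: y^2=x^3+6159277939984.
Build f_{139,P'} and f_{139,Q'} via the 8-bit ladder of 139=10001011_2; evaluate at shifted divisors; quotient in F_{7852775950069^3}.
The quotient is 240018848270 + 2485066070782*t + 1050136486762*t^2.
Thus e_{139}(P,Q) = 5139896697475 + 822253349338*t + 5298135065770*t^2.

5139896697475 + 822253349338*t + 5298135065770*t^2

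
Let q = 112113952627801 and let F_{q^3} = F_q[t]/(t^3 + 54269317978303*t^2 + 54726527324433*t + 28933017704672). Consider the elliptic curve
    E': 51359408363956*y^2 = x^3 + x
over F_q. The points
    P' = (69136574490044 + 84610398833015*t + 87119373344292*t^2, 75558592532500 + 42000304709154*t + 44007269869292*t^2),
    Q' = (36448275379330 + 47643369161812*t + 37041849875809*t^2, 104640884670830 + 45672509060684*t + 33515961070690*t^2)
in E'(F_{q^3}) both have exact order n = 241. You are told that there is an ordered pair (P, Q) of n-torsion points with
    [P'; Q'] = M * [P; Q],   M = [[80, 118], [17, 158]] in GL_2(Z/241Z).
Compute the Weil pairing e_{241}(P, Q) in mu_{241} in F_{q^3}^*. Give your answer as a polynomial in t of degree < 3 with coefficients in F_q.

57930038543896 + 47186829217462*t + 25175212766770*t^2

Alternating bilinearity on E[241] (values in mu_{241} in F_{112113952627801^3}) gives e(P',Q') = e(P,Q)^det(M).
det(M) mod 241 = 30; its inverse in (Z/241)^* is 233 (check: 30*233 mod 241 = 1).
(x,y)|->(48480372722722x,48480372722722y) sends E' to y^2=x^3+73322659820178*x.
Build f_{241,P'} and f_{241,Q'} via the 8-bit ladder of 241=11110001_2; evaluate at shifted divisors; quotient in F_{112113952627801^3}.
e_{241}(P',Q') = 29131799688283 + 68604770974528*t + 48819016716586*t^2.
Thus e_{241}(P,Q) = 57930038543896 + 47186829217462*t + 25175212766770*t^2.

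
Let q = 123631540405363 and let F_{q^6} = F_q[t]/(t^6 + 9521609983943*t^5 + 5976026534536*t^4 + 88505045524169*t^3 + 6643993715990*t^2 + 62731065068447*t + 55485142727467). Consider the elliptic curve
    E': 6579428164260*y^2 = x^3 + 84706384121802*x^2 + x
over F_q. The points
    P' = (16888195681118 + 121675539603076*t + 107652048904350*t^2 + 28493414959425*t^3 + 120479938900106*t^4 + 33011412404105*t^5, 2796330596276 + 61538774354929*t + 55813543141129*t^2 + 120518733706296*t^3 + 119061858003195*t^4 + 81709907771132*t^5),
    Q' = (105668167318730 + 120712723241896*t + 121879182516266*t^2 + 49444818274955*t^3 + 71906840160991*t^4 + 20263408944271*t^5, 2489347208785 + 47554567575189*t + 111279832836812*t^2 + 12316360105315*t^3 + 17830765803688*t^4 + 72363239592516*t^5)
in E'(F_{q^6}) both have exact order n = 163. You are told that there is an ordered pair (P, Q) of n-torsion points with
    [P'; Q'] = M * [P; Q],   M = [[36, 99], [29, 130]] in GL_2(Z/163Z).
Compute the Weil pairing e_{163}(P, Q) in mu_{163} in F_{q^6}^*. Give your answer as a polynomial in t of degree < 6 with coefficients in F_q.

Alternating bilinearity on E[163] (values in mu_{163} in F_{123631540405363^6}) gives e(P',Q') = e(P,Q)^det(M).
Hence e(P,Q) = e(P',Q')^{51} where 51 = 16^{-1} mod 163.
(x,y)|->(61659013276616x+121857268651867,61659013276616y) sends E' to y^2=x^3+23332466887581*x+77008597815461.
Run Miller on y^2=x^3+23332466887581*x+77008597815461 over F_{123631540405363}: ladder 10100011 (8 bits); e = f_P(D_Q)/f_Q(D_P).
Result: e(P',Q') = 90555674183030 + 41508153229304*t + 65087629473625*t^2 + 54700857906207*t^3 + 106939196875020*t^4 + 75297882532760*t^5.
e_{163}(P,Q) = (90555674183030 + 41508153229304*t + 65087629473625*t^2 + 54700857906207*t^3 + 106939196875020*t^4 + 75297882532760*t^5)^{51} = 55534890424250 + 29959319086182*t + 94977054656491*t^2 + 113306601433177*t^3 + 12120606186150*t^4 + 120536738018261*t^5.

55534890424250 + 29959319086182*t + 94977054656491*t^2 + 113306601433177*t^3 + 12120606186150*t^4 + 120536738018261*t^5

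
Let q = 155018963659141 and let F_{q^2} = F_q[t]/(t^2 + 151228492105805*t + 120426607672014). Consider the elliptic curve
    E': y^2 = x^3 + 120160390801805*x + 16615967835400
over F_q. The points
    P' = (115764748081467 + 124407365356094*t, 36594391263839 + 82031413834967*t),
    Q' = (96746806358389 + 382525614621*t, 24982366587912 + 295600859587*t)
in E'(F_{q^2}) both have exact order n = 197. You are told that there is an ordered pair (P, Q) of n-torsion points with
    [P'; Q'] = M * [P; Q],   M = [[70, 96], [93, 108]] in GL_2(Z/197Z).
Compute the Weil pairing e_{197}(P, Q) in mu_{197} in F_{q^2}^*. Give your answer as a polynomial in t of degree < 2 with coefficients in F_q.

90309509726468 + 51662824635107*t

Since e_{197}(P,P)=e_{197}(Q,Q)=1 and e_{197}(Q,P)=e_{197}(P,Q)^{-1}, expanding e_{197}(70*P + 96*Q,93*P + 108*Q) leaves e(P,Q)^det(M).
det M = 70*108 - 96*93 = -1368 = 11 (mod 197); 11^{-1} = 18 (mod 197).
n = 197 = (11000101)_2 (8 bits, wt 4); accumulate f_{197,P'}(Q'+S)/f_{197,P'}(S) along the 7-step ladder.
Result: e(P',Q') = 78900197348324 + 127162668514273*t.
Finally e_{197}(P,Q) = 90309509726468 + 51662824635107*t.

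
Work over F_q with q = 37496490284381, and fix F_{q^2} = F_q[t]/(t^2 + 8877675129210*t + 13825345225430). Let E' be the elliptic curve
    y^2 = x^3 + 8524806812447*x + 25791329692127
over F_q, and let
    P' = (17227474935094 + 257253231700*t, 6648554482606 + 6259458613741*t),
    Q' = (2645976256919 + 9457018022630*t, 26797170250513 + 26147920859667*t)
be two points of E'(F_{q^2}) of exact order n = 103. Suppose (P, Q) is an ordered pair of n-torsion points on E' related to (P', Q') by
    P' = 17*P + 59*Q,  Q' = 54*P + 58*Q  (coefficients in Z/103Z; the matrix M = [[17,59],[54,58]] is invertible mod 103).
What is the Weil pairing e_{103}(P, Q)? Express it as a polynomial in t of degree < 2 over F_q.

Alternating bilinearity on E[103] (values in mu_{103} in F_{37496490284381^2}) gives e(P',Q') = e(P,Q)^det(M).
det M = 17*58 - 59*54 = -2200 = 66 (mod 103); 66^{-1} = 64 (mod 103).
Run Miller on y^2=x^3+8524806812447*x+25791329692127 over F_{37496490284381}: ladder 1100111 (7 bits); e = f_P(D_Q)/f_Q(D_P).
f_P(D_Q)/f_Q(D_P) = 9638270927280 + 8741925159168*t.
(9638270927280 + 8741925159168*t)^{64} mod (37496490284381,f) = 29928796889323 + 7323612491353*t.

29928796889323 + 7323612491353*t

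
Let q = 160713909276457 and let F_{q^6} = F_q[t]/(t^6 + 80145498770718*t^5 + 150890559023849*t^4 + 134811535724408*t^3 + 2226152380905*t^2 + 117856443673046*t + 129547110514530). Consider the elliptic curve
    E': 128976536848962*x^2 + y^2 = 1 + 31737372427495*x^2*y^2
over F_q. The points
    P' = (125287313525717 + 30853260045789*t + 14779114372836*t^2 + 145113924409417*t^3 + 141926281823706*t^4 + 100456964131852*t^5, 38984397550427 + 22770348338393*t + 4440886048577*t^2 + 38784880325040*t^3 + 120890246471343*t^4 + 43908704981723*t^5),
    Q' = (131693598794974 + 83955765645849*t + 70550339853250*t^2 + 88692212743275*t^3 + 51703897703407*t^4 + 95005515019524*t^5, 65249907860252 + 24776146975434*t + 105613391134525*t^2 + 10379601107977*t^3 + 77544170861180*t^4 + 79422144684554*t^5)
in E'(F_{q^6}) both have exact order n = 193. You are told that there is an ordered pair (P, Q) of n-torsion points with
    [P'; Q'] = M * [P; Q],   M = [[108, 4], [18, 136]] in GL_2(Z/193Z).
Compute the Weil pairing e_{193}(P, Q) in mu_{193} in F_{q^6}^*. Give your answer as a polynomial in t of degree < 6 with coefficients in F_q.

e_{193}(aP+bQ,cP+dQ) = e_{193}(P,Q)^(ad-bc); with (a,b,c,d)=(108,4,18,136) this gives the det-193 law.
Hence e(P,Q) = e(P',Q')^{167} where 167 = 141^{-1} mod 193.
Edwards->Montgomery: u=(1+y)/(1-y), v=u/x -> 118736104525276v^2=u^3+u; then x_W=64488268424481u: y^2=x^3+49182963884231*x.
Miller loop for e_{193} over F_{160713909276457^6}: bits of 193 = 11000001; 7 double steps + 2 add steps, l/v at each.
So e_{193}(P',Q') = 2859353364714 + 69716805399579*t + 73253209229323*t^2 + 132247524259414*t^3 + 26584500814866*t^4 + 23484261817006*t^5.
e_{193}(P,Q) = (2859353364714 + 69716805399579*t + 73253209229323*t^2 + 132247524259414*t^3 + 26584500814866*t^4 + 23484261817006*t^5)^{167} = 31214788827611 + 118441294227473*t + 96254652982405*t^2 + 102306000909*t^3 + 28136835961801*t^4 + 134497798886886*t^5.

31214788827611 + 118441294227473*t + 96254652982405*t^2 + 102306000909*t^3 + 28136835961801*t^4 + 134497798886886*t^5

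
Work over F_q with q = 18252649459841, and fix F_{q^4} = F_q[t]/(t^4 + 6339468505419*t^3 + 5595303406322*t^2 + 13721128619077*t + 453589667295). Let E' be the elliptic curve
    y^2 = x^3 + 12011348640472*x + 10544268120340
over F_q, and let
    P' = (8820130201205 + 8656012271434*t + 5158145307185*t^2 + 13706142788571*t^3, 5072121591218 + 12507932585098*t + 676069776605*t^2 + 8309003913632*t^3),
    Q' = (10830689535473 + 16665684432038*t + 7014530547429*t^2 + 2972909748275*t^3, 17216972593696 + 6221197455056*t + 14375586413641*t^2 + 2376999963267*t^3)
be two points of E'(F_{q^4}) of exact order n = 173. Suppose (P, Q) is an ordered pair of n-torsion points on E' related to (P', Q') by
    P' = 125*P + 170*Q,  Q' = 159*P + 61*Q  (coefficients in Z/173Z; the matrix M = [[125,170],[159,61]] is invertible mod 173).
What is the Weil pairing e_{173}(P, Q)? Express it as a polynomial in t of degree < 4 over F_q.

16736163798092 + 4695240546587*t + 17734493828361*t^2 + 6553955847215*t^3

Alternating bilinearity on E[173] (values in mu_{173} in F_{18252649459841^4}) gives e(P',Q') = e(P,Q)^det(M).
det(M) mod 173 = 144; its inverse in (Z/173)^* is 167 (check: 144*167 mod 173 = 1).
Run Miller on y^2=x^3+12011348640472*x+10544268120340 over F_{18252649459841}: ladder 10101101 (8 bits); e = f_P(D_Q)/f_Q(D_P).
Miller gives e_{173}(P',Q') = 1877395562928 + 13423851516908*t + 16713376004731*t^2 + 4984228179307*t^3 in F_{18252649459841^4}.
Hence e(P,Q) = 16736163798092 + 4695240546587*t + 17734493828361*t^2 + 6553955847215*t^3 in F_{18252649459841^4}^*.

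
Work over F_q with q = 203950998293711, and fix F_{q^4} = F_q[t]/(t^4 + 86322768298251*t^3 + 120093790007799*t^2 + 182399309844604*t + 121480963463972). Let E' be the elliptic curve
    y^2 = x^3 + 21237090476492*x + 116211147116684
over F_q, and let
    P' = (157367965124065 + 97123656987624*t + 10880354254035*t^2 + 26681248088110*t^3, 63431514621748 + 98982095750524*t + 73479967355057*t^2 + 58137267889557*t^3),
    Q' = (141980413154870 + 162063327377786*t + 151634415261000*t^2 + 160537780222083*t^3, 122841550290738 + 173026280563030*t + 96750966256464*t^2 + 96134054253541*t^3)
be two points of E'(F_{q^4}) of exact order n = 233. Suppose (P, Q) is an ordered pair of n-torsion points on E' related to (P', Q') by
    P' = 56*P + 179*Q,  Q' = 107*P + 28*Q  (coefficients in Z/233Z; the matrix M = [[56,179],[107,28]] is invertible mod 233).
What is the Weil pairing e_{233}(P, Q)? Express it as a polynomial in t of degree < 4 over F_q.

Under M = [[56,179],[107,28]] in GL_2(Z/233), e_{233}(P',Q') = e_{233}(P,Q)^(56*28-179*107 mod 233).
Inverting 123 mod 233: 36. Thus e_{233}(P,Q) = e(P',Q')^{36}.
Miller loop for e_{233} over F_{203950998293711^4}: bits of 233 = 11101001; 7 double steps + 4 add steps, l/v at each.
So e_{233}(P',Q') = 151306995774380 + 199311637243164*t + 94226753361988*t^2 + 15813860704604*t^3.
Raise to 36: e(P,Q) = 111253273462977 + 100855727388496*t + 133326169013834*t^2 + 47367580171808*t^3 in mu_{233}.

111253273462977 + 100855727388496*t + 133326169013834*t^2 + 47367580171808*t^3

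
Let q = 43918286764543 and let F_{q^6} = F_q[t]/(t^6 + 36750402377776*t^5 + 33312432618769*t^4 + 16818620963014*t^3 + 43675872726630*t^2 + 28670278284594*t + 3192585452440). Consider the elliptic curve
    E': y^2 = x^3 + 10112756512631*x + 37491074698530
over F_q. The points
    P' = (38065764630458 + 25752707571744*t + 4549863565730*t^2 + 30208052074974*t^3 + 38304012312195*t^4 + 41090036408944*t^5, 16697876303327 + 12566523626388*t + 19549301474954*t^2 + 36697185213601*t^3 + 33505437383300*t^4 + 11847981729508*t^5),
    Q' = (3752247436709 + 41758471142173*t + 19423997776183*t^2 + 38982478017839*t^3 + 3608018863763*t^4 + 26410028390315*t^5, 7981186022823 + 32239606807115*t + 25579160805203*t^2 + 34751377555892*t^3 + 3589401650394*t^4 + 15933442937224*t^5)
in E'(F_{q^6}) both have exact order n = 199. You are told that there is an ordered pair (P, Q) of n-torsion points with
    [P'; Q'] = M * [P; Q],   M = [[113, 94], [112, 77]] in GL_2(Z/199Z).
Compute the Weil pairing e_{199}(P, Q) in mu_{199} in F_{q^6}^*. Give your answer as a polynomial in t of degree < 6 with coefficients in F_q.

26330644137948 + 22133024754450*t + 29679093677468*t^2 + 6864938752339*t^3 + 32834058529659*t^4 + 33601128700163*t^5

e_{199}(aP+bQ,cP+dQ) = e_{199}(P,Q)^(ad-bc); with (a,b,c,d)=(113,94,112,77) this gives the det-199 law.
113*77 - 94*112 = -1827; reduced mod 199: det = 163, inverse 105.
Miller loop for e_{199} over F_{43918286764543^6}: bits of 199 = 11000111; 7 double steps + 4 add steps, l/v at each.
f_P(D_Q)/f_Q(D_P) = 25546395829518 + 297384206433*t + 39744970743093*t^2 + 41395858021300*t^3 + 32252774138246*t^4 + 4423306799532*t^5.
Thus e_{199}(P,Q) = 26330644137948 + 22133024754450*t + 29679093677468*t^2 + 6864938752339*t^3 + 32834058529659*t^4 + 33601128700163*t^5.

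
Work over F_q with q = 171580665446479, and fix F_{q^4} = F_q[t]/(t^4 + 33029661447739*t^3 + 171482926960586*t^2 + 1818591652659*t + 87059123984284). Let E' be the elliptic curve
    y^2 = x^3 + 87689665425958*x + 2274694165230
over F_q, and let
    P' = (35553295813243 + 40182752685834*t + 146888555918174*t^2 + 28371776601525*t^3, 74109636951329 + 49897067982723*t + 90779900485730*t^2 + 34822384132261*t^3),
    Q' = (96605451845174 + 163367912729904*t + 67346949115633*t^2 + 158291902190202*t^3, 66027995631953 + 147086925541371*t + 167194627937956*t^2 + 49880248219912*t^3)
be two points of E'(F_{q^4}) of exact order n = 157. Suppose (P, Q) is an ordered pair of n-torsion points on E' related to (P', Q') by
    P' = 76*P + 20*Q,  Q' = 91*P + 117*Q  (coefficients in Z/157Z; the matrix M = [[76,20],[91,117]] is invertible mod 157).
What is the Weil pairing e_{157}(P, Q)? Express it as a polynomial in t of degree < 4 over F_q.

77263463553489 + 155123433062309*t + 83050941917760*t^2 + 62018635244699*t^3

e_{157}(aP+bQ,cP+dQ) = e_{157}(P,Q)^(ad-bc); with (a,b,c,d)=(76,20,91,117) this gives the det-157 law.
det(M) mod 157 = 7; its inverse in (Z/157)^* is 45 (check: 7*45 mod 157 = 1).
Double-and-add over 10011101: 8-1 doublings, 5-1 additions; each step l_{T,T}/v_{2T} or l_{T,P'}/v at Q'+S for random S.
f_P(D_Q)/f_Q(D_P) = 45114192332660 + 128554085959379*t + 32518812680935*t^2 + 34755519643584*t^3.
Hence e(P,Q) = 77263463553489 + 155123433062309*t + 83050941917760*t^2 + 62018635244699*t^3 in F_{171580665446479^4}^*.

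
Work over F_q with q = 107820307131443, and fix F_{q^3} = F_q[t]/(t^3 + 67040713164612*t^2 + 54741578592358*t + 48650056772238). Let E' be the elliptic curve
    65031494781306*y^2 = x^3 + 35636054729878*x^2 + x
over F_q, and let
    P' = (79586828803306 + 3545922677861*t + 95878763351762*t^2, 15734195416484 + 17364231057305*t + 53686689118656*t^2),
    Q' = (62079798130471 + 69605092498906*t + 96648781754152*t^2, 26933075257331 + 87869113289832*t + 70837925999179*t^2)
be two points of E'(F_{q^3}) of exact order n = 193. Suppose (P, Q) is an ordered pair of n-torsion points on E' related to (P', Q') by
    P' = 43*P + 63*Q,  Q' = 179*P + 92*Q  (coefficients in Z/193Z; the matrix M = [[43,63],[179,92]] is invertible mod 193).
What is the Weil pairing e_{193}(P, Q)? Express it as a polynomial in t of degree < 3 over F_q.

e_{193} is bilinear + alternating on E[193], so e_{193}(43*P + 63*Q, 179*P + 92*Q) = e_{193}(P,Q)^(43*92-63*179).
det M = 43*92 - 63*179 = -7321 = 13 (mod 193); 13^{-1} = 104 (mod 193).
Montgomery->Weierstrass: x_W = 30311390492252*x+13823760406172, y_W=30311390492252*y on F_{107820307131443}; lands on y^2=x^3+103188503505128*x+44727651728070.
Double-and-add over 11000001: 8-1 doublings, 3-1 additions; each step l_{T,T}/v_{2T} or l_{T,P'}/v at Q'+S for random S.
f_P(D_Q)/f_Q(D_P) = 11336624755996 + 72526176058216*t + 42495667505654*t^2.
e_{193}(P,Q) = (11336624755996 + 72526176058216*t + 42495667505654*t^2)^{104} = 20221083722670 + 257623227666*t + 58845882687519*t^2.

20221083722670 + 257623227666*t + 58845882687519*t^2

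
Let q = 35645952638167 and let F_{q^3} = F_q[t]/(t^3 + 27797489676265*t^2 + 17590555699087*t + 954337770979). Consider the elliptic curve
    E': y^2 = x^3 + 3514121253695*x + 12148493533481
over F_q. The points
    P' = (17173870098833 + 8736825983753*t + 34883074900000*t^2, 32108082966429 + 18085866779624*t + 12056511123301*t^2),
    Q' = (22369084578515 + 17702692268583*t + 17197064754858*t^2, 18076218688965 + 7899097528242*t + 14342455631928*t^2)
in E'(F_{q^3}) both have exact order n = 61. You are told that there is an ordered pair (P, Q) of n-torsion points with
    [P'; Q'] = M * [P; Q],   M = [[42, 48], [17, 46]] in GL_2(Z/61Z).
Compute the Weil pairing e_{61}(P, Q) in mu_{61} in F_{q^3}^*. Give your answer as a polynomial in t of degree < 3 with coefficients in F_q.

28972030610502 + 14409995107122*t + 32229551107334*t^2

e_{61} is bilinear + alternating on E[61], so e_{61}(42*P + 48*Q, 17*P + 46*Q) = e_{61}(P,Q)^(42*46-48*17).
det(M) mod 61 = 18; its inverse in (Z/61)^* is 17 (check: 18*17 mod 61 = 1).
6-bit Miller (111101) on E'/F_{35645952638167} with a'=3514121253695, b'=12148493533481: accumulate tangent/chord ratios at Q'+S and P'+S'.
Miller gives e_{61}(P',Q') = 23659246931441 + 3692226380906*t + 25972412708115*t^2 in F_{35645952638167^3}.
Finally e_{61}(P,Q) = 28972030610502 + 14409995107122*t + 32229551107334*t^2.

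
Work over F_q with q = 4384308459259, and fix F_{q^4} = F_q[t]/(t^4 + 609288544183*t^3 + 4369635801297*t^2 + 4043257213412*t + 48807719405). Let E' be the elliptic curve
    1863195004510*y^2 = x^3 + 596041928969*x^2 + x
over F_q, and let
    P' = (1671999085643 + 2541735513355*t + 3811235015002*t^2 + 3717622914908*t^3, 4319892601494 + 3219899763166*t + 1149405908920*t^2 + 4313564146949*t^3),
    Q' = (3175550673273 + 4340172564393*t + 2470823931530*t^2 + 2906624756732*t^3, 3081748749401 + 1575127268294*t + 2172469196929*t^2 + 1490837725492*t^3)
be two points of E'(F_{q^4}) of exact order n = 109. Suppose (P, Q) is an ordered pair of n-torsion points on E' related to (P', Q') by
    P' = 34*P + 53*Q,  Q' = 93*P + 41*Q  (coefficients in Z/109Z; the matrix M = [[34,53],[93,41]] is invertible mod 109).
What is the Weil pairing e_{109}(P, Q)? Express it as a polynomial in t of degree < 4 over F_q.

2923196673342 + 1660641637141*t + 2015715223194*t^2 + 1994922795283*t^3

e_{109} is bilinear + alternating on E[109], so e_{109}(34*P + 53*Q, 93*P + 41*Q) = e_{109}(P,Q)^(34*41-53*93).
det(M) mod 109 = 62; its inverse in (Z/109)^* is 51 (check: 62*51 mod 109 = 1).
Set x_W=1438830670344*u+1339335205442, y_W=1438830670344*v; then E': y_W^2=x_W^3+2865197327258*x_W+66550295145.
Build f_{109,P'} and f_{109,Q'} via the 7-bit ladder of 109=1101101_2; evaluate at shifted divisors; quotient in F_{4384308459259^4}.
Result: e(P',Q') = 4131518210627 + 3493520433223*t + 4264646923545*t^2 + 795720683009*t^3.
Thus e_{109}(P,Q) = 2923196673342 + 1660641637141*t + 2015715223194*t^2 + 1994922795283*t^3.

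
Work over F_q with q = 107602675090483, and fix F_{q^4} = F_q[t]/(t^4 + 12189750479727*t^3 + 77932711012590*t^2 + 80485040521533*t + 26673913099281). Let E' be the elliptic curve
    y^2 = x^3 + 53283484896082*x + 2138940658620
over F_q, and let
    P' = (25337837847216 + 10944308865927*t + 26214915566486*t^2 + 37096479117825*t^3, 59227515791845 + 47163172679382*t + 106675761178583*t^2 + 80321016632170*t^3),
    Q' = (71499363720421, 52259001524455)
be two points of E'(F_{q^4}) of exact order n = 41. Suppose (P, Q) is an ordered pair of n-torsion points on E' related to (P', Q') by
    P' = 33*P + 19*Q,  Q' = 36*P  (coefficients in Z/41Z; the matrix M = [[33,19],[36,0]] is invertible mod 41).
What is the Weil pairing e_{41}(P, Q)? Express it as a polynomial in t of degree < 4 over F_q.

Alternating bilinearity on E[41] (values in mu_{41} in F_{107602675090483^4}) gives e(P',Q') = e(P,Q)^det(M).
det(M) mod 41 = 13; its inverse in (Z/41)^* is 19 (check: 13*19 mod 41 = 1).
Run Miller on y^2=x^3+53283484896082*x+2138940658620 over F_{107602675090483}: ladder 101001 (6 bits); e = f_P(D_Q)/f_Q(D_P).
So e_{41}(P',Q') = 31562593801042 + 95294596405591*t + 67056317301102*t^2 + 25356199527239*t^3.
e_{41}(P,Q) = (31562593801042 + 95294596405591*t + 67056317301102*t^2 + 25356199527239*t^3)^{19} = 39773805368297 + 7291818166427*t + 77073222694534*t^2 + 516845866967*t^3.

39773805368297 + 7291818166427*t + 77073222694534*t^2 + 516845866967*t^3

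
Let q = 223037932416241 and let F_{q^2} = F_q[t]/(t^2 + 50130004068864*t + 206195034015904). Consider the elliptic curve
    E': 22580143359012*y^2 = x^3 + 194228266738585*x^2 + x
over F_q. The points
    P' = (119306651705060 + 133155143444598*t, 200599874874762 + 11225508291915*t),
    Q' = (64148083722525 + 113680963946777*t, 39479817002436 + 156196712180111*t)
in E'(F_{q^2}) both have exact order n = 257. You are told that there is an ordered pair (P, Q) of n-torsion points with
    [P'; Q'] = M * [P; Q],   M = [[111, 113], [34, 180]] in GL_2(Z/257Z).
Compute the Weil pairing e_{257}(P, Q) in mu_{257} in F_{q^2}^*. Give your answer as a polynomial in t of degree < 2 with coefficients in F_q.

107123860323979 + 65348127197052*t

Alternating bilinearity on E[257] (values in mu_{257} in F_{223037932416241^2}) gives e(P',Q') = e(P,Q)^det(M).
det M = 111*180 - 113*34 = 16138 = 204 (mod 257); 204^{-1} = 160 (mod 257).
Undo Montgomery via alpha=148460102611452, beta=98401105165816: (a',b')=(167595212207907,7852996719243) over F_{223037932416241}.
Run Miller on y^2=x^3+167595212207907*x+7852996719243 over F_{223037932416241}: ladder 100000001 (9 bits); e = f_P(D_Q)/f_Q(D_P).
Miller gives e_{257}(P',Q') = 63255917312854 + 145629989518591*t in F_{223037932416241^2}.
Thus e_{257}(P,Q) = 107123860323979 + 65348127197052*t.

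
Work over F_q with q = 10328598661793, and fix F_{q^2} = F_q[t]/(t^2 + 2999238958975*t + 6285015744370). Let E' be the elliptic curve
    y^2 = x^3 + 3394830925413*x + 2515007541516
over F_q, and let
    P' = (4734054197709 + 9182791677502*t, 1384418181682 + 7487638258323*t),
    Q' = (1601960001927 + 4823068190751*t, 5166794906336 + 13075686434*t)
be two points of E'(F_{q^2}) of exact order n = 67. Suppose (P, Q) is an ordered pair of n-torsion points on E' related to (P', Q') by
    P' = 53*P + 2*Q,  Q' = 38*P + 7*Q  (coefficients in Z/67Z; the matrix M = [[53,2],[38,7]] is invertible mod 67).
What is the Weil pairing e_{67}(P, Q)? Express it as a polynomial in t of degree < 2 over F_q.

3207621187737 + 3313436012821*t

Alternating bilinearity on E[67] (values in mu_{67} in F_{10328598661793^2}) gives e(P',Q') = e(P,Q)^det(M).
det M = 53*7 - 2*38 = 295 = 27 (mod 67); 27^{-1} = 5 (mod 67).
Build f_{67,P'} and f_{67,Q'} via the 7-bit ladder of 67=1000011_2; evaluate at shifted divisors; quotient in F_{10328598661793^2}.
Result: e(P',Q') = 7196505841493 + 9313194526016*t.
Thus e_{67}(P,Q) = 3207621187737 + 3313436012821*t.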